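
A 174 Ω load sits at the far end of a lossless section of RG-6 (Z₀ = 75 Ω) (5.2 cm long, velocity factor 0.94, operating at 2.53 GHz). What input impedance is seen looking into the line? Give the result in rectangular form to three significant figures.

λ = v/f = 0.94·c / 2.53 GHz = 0.111 m
βl = 2π·l/λ = 2π × 0.467 = 168°
tan(βl) = tan(168°) = -0.213
Z_in = Z_0·(Z_L + jZ_0·tanβl)/(Z_0 + jZ_L·tanβl)
     = 75·(174 − j16)/(75 − j37.1)

Z_in ≈ 146 + j56.3 Ω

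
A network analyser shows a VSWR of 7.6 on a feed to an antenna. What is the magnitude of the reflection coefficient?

|Γ| = (S − 1)/(S + 1) = (7.6 − 1)/(7.6 + 1) = 6.6/8.6

|Γ| ≈ 0.767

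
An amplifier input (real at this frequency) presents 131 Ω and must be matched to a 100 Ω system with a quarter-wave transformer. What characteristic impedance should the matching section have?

Z_qwt ≈ 114 Ω

Z_qwt = √(Z_0·R_L) = √(100 × 131) = √13100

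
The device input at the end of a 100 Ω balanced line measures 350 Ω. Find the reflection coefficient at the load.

Γ = (Z_L − Z_0)/(Z_L + Z_0) = (350 − 100)/(350 + 100) = 250/450

Γ = 0.556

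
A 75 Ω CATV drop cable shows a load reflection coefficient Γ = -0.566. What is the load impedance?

Z_L ≈ 20.8 Ω

Z_L = Z_0·(1 + Γ)/(1 − Γ) = 75·(0.434)/(1.57)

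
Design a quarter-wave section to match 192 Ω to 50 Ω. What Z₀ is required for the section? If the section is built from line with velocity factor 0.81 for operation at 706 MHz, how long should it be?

Z_qwt = √(Z_0·R_L) = √(50 × 192) = √9600
λ = 0.81·c/f = 0.344 m, so l = λ/4 = 0.086 m

Z_qwt ≈ 98 Ω; length ≈ 8.6 cm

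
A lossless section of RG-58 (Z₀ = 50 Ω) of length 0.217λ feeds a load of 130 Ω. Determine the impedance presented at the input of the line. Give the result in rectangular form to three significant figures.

βl = 2π × 0.217 = 78.1°
tan(βl) = tan(78.1°) = 4.75
Z_in = Z_0·(Z_L + jZ_0·tanβl)/(Z_0 + jZ_L·tanβl)
     = 50·(130 + j238)/(50 + j618)

Z_in ≈ 20 − j8.9 Ω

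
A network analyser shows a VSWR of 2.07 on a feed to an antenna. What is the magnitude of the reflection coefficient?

|Γ| = (S − 1)/(S + 1) = (2.07 − 1)/(2.07 + 1) = 1.07/3.07

|Γ| ≈ 0.349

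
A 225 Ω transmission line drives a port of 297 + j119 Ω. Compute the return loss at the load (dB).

Γ = (72 + j119)/(522 + j119), |Γ| = 0.26
RL = −20·log₁₀|Γ| = −20·log₁₀(0.26)

RL ≈ 11.7 dB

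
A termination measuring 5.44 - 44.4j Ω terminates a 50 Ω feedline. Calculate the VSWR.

Γ = (Z_L − Z_0)/(Z_L + Z_0) = (-44.56 − j44.4)/(55.44 − j44.4)
|Γ| = 62.9/71 = 0.886
VSWR = (1 + |Γ|)/(1 − |Γ|) = 1.89/0.114

VSWR ≈ 16.5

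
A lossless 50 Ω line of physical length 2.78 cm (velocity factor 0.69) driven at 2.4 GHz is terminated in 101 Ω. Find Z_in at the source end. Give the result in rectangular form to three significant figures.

Z_in ≈ 29 + j17.4 Ω

λ = v/f = 0.69·c / 2.4 GHz = 0.0862 m
βl = 2π·l/λ = 2π × 0.322 = 116°
tan(βl) = tan(116°) = -2.05
Z_in = Z_0·(Z_L + jZ_0·tanβl)/(Z_0 + jZ_L·tanβl)
     = 50·(101 − j102)/(50 − j207)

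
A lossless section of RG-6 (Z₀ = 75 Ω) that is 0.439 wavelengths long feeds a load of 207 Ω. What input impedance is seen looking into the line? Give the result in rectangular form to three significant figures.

Z_in ≈ 108 + j89.4 Ω

βl = 2π × 0.439 = 158°
tan(βl) = tan(158°) = -0.403
Z_in = Z_0·(Z_L + jZ_0·tanβl)/(Z_0 + jZ_L·tanβl)
     = 75·(207 − j30.2)/(75 − j83.5)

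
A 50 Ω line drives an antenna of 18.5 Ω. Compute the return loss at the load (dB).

RL ≈ 6.75 dB

Γ = (18.5 − 50)/(18.5 + 50) = -0.46
RL = −20·log₁₀|Γ| = −20·log₁₀(0.46)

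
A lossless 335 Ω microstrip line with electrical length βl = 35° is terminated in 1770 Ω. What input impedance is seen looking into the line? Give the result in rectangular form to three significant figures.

Z_in ≈ 180 − j430 Ω

tan(βl) = tan(35°) = 0.7
Z_in = Z_0·(Z_L + jZ_0·tanβl)/(Z_0 + jZ_L·tanβl)
     = 335·(1770 + j235)/(335 + j1240)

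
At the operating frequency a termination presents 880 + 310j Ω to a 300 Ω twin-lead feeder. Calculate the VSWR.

Γ = (Z_L − Z_0)/(Z_L + Z_0) = (580 + j310)/(1180 + j310)
|Γ| = 658/1220 = 0.539
VSWR = (1 + |Γ|)/(1 − |Γ|) = 1.54/0.461

VSWR ≈ 3.34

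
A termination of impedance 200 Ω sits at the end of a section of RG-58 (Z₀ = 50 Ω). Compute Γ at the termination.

Γ = (Z_L − Z_0)/(Z_L + Z_0) = (200 − 50)/(200 + 50) = 150/250

Γ = 0.6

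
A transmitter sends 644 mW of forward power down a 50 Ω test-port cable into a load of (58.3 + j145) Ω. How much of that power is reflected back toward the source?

|Γ| = |(8.3 + j145)/(108.3 + j145)| = 0.803
|Γ|² = 0.644
P_refl = |Γ|²·P_inc = 415 mW, P_del = (1 − |Γ|²)·P_inc = 229 mW

P_reflected ≈ 415 mW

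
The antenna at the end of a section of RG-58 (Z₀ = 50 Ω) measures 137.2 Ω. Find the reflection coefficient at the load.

Γ = 0.466

Γ = (Z_L − Z_0)/(Z_L + Z_0) = (137.2 − 50)/(137.2 + 50) = 87.2/187.2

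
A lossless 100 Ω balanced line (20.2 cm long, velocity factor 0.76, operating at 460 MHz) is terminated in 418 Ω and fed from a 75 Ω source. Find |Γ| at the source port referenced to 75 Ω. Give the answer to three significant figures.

|Γ| ≈ 0.658

λ = v/f = 0.76·c / 460 MHz = 0.496 m
βl = 2π·l/λ = 2π × 0.408 = 147°
tan(βl) = -0.656
Z_in = Z_0·(Z_L + jZ_0·tanβl)/(Z_0 + jZ_L·tanβl) = 70.1 + j127 Ω
Γ_s = (Z_in − Z_s)/(Z_in + Z_s) = (-4.88 + j127)/(145 + j127), |Γ_s| = 0.658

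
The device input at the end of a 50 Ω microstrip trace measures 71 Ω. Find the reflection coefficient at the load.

Γ = (Z_L − Z_0)/(Z_L + Z_0) = (71 − 50)/(71 + 50) = 21/121

Γ = 0.174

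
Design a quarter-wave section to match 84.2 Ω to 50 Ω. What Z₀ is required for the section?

Z_qwt ≈ 64.9 Ω

Z_qwt = √(Z_0·R_L) = √(50 × 84.2) = √4210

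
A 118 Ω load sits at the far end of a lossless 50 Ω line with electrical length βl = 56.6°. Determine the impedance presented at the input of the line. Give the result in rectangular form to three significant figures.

Z_in ≈ 28.2 − j25.1 Ω

tan(βl) = tan(56.6°) = 1.52
Z_in = Z_0·(Z_L + jZ_0·tanβl)/(Z_0 + jZ_L·tanβl)
     = 50·(118 + j75.8)/(50 + j179)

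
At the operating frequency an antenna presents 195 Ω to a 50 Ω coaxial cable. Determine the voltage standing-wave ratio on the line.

VSWR ≈ 3.9

Γ = (195 − 50)/(195 + 50) = 0.592
VSWR = (1 + 0.592)/(1 − 0.592)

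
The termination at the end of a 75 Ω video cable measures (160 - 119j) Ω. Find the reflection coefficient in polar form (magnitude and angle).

Γ ≈ 0.555 ∠ -27.6°

Γ = (Z_L − Z_0)/(Z_L + Z_0) = (85 − j119)/(235 − j119)
|Γ| = 146/263 = 0.555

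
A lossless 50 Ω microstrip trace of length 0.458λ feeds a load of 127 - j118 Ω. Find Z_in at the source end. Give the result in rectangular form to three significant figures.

βl = 2π × 0.458 = 165°
tan(βl) = tan(165°) = -0.27
Z_in = Z_0·(Z_L + jZ_0·tanβl)/(Z_0 + jZ_L·tanβl)
     = 50·(127 − j132)/(18.1 − j34.3)

Z_in ≈ 226 + j65.6 Ω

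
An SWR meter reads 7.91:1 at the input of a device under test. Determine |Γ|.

|Γ| = (S − 1)/(S + 1) = (7.91 − 1)/(7.91 + 1) = 6.91/8.91

|Γ| ≈ 0.776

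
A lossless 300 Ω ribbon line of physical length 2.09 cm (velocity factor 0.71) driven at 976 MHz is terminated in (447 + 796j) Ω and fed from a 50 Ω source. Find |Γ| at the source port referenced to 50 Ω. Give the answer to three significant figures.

λ = v/f = 0.71·c / 976 MHz = 0.218 m
βl = 2π·l/λ = 2π × 0.0958 = 34.5°
tan(βl) = 0.687
Z_in = Z_0·(Z_L + jZ_0·tanβl)/(Z_0 + jZ_L·tanβl) = 382 − j744 Ω
Γ_s = (Z_in − Z_s)/(Z_in + Z_s) = (332 − j744)/(432 − j744), |Γ_s| = 0.947

|Γ| ≈ 0.947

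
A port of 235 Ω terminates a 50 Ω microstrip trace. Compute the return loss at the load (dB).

RL ≈ 3.75 dB

Γ = (235 − 50)/(235 + 50) = 0.649
RL = −20·log₁₀|Γ| = −20·log₁₀(0.649)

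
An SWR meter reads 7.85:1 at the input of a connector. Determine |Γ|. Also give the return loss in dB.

|Γ| = (S − 1)/(S + 1) = (7.85 − 1)/(7.85 + 1) = 6.85/8.85
RL = −20·log₁₀|Γ| = −20·log₁₀(0.774)

|Γ| ≈ 0.774; return loss ≈ 2.23 dB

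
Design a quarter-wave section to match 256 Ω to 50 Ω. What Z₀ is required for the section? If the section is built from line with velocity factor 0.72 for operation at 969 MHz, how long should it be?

Z_qwt = √(Z_0·R_L) = √(50 × 256) = √12800
λ = 0.72·c/f = 0.223 m, so l = λ/4 = 0.0557 m

Z_qwt ≈ 113 Ω; length ≈ 5.57 cm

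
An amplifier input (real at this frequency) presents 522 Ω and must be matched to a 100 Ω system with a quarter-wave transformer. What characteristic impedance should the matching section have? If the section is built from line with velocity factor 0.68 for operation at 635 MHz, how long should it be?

Z_qwt = √(Z_0·R_L) = √(100 × 522) = √52200
λ = 0.68·c/f = 0.321 m, so l = λ/4 = 0.0803 m

Z_qwt ≈ 228 Ω; length ≈ 8.03 cm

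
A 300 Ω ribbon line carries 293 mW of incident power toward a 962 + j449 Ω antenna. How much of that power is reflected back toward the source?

|Γ| = |(662 + j449)/(1262 + j449)| = 0.597
|Γ|² = 0.357
P_refl = |Γ|²·P_inc = 104 mW, P_del = (1 − |Γ|²)·P_inc = 189 mW

P_reflected ≈ 104 mW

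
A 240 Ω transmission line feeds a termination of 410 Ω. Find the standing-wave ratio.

Γ = (410 − 240)/(410 + 240) = 0.262
VSWR = (1 + 0.262)/(1 − 0.262)

VSWR ≈ 1.71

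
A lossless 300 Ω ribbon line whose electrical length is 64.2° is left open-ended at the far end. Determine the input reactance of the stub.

tan(βl) = 2.07
For an open-ended stub, Z_in = −jZ_0·cot(βl) = −jZ_0/tan(βl)

X_in ≈ -145 Ω (capacitive)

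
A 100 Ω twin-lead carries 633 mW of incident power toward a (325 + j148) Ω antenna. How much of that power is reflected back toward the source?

P_reflected ≈ 227 mW

|Γ| = |(225 + j148)/(425 + j148)| = 0.598
|Γ|² = 0.358
P_refl = |Γ|²·P_inc = 227 mW, P_del = (1 − |Γ|²)·P_inc = 406 mW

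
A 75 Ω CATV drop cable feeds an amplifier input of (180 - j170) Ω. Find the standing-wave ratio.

VSWR ≈ 4.75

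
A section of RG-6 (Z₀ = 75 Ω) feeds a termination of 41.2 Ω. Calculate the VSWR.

VSWR ≈ 1.82

Γ = (41.2 − 75)/(41.2 + 75) = -0.291
VSWR = (1 + 0.291)/(1 − 0.291)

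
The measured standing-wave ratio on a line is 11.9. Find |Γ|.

|Γ| = (S − 1)/(S + 1) = (11.9 − 1)/(11.9 + 1) = 10.9/12.9

|Γ| ≈ 0.845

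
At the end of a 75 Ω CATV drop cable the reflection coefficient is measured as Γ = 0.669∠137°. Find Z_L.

Z_L ≈ 17.1 + j28.2 Ω

Z_L = Z_0·(1 + Γ)/(1 − Γ) = 75·(0.511 + j0.456)/(1.49 − j0.456)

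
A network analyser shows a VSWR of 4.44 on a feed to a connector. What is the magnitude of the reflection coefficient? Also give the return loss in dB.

|Γ| = (S − 1)/(S + 1) = (4.44 − 1)/(4.44 + 1) = 3.44/5.44
RL = −20·log₁₀|Γ| = −20·log₁₀(0.632)

|Γ| ≈ 0.632; return loss ≈ 3.98 dB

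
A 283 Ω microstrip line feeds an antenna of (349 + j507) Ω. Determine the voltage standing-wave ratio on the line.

Γ = (Z_L − Z_0)/(Z_L + Z_0) = (66 + j507)/(632 + j507)
|Γ| = 511/810 = 0.631
VSWR = (1 + |Γ|)/(1 − |Γ|) = 1.63/0.369

VSWR ≈ 4.42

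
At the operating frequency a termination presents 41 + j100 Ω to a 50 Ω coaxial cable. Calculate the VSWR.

Γ = (Z_L − Z_0)/(Z_L + Z_0) = (-9 + j100)/(91 + j100)
|Γ| = 100/135 = 0.743
VSWR = (1 + |Γ|)/(1 − |Γ|) = 1.74/0.257

VSWR ≈ 6.77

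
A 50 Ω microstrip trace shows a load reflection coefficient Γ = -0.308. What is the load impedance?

Z_L = Z_0·(1 + Γ)/(1 − Γ) = 50·(0.692)/(1.31)

Z_L ≈ 26.5 Ω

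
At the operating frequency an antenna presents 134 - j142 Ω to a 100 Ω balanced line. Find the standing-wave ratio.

VSWR ≈ 3.29

Γ = (Z_L − Z_0)/(Z_L + Z_0) = (34 − j142)/(234 − j142)
|Γ| = 146/274 = 0.533
VSWR = (1 + |Γ|)/(1 − |Γ|) = 1.53/0.467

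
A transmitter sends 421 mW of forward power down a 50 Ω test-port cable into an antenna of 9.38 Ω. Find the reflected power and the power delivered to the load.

Γ = (9.38 − 50)/(9.38 + 50) = -0.684
|Γ|² = 0.468
P_refl = |Γ|²·P_inc = 197 mW, P_del = (1 − |Γ|²)·P_inc = 224 mW

P_reflected ≈ 197 mW; P_delivered ≈ 224 mW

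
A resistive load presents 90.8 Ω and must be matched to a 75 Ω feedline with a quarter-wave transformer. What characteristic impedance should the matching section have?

Z_qwt ≈ 82.5 Ω

Z_qwt = √(Z_0·R_L) = √(75 × 90.8) = √6810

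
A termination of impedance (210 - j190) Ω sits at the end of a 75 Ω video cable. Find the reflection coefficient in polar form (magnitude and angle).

Γ ≈ 0.68 ∠ -20.9°

Γ = (Z_L − Z_0)/(Z_L + Z_0) = (135 − j190)/(285 − j190)
|Γ| = 233/343 = 0.68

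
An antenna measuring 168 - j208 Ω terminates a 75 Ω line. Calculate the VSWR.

Γ = (Z_L − Z_0)/(Z_L + Z_0) = (93 − j208)/(243 − j208)
|Γ| = 228/320 = 0.712
VSWR = (1 + |Γ|)/(1 − |Γ|) = 1.71/0.288

VSWR ≈ 5.95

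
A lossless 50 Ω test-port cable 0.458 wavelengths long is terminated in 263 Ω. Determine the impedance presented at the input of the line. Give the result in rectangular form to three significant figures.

βl = 2π × 0.458 = 165°
tan(βl) = tan(165°) = -0.27
Z_in = Z_0·(Z_L + jZ_0·tanβl)/(Z_0 + jZ_L·tanβl)
     = 50·(263 − j13.5)/(50 − j71.1)

Z_in ≈ 93.4 + j119 Ω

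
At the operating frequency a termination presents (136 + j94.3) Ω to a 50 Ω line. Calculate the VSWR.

Γ = (Z_L − Z_0)/(Z_L + Z_0) = (86 + j94.3)/(186 + j94.3)
|Γ| = 128/209 = 0.612
VSWR = (1 + |Γ|)/(1 − |Γ|) = 1.61/0.388

VSWR ≈ 4.15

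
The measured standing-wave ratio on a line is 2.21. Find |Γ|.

|Γ| ≈ 0.377

|Γ| = (S − 1)/(S + 1) = (2.21 − 1)/(2.21 + 1) = 1.21/3.21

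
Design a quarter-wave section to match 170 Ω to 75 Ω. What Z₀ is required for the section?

Z_qwt = √(Z_0·R_L) = √(75 × 170) = √12750

Z_qwt ≈ 113 Ω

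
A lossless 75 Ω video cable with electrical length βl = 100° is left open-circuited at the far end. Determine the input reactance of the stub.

X_in ≈ 13.2 Ω (inductive)

tan(βl) = -5.67
For an open-circuited stub, Z_in = −jZ_0·cot(βl) = −jZ_0/tan(βl)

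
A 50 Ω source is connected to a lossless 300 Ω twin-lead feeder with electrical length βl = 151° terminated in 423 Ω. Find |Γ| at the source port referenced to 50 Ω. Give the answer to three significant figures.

tan(βl) = -0.554
Z_in = Z_0·(Z_L + jZ_0·tanβl)/(Z_0 + jZ_L·tanβl) = 343 + j102 Ω
Γ_s = (Z_in − Z_s)/(Z_in + Z_s) = (293 + j102)/(393 + j102), |Γ_s| = 0.764

|Γ| ≈ 0.764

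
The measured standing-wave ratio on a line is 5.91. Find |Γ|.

|Γ| = (S − 1)/(S + 1) = (5.91 − 1)/(5.91 + 1) = 4.91/6.91

|Γ| ≈ 0.711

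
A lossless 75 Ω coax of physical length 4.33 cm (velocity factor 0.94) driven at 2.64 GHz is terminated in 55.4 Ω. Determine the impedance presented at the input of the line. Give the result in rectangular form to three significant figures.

Z_in ≈ 64.6 − j18.4 Ω

λ = v/f = 0.94·c / 2.64 GHz = 0.107 m
βl = 2π·l/λ = 2π × 0.405 = 146°
tan(βl) = tan(146°) = -0.676
Z_in = Z_0·(Z_L + jZ_0·tanβl)/(Z_0 + jZ_L·tanβl)
     = 75·(55.4 − j50.7)/(75 − j37.5)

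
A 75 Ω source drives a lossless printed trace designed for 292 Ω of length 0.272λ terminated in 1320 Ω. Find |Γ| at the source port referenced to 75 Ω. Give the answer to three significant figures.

βl = 2π × 0.272 = 97.9°
tan(βl) = -7.19
Z_in = Z_0·(Z_L + jZ_0·tanβl)/(Z_0 + jZ_L·tanβl) = 65.8 + j38.6 Ω
Γ_s = (Z_in − Z_s)/(Z_in + Z_s) = (-9.22 + j38.6)/(141 + j38.6), |Γ_s| = 0.272

|Γ| ≈ 0.272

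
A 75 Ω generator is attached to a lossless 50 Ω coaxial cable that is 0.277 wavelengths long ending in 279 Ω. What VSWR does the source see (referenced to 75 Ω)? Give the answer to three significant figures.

βl = 2π × 0.277 = 99.7°
tan(βl) = -5.84
Z_in = Z_0·(Z_L + jZ_0·tanβl)/(Z_0 + jZ_L·tanβl) = 9.21 + j8.28 Ω
Γ_s = (Z_in − Z_s)/(Z_in + Z_s) = (-65.8 + j8.28)/(84.2 + j8.28), |Γ_s| = 0.784
VSWR = (1 + |Γ_s|)/(1 − |Γ_s|)

VSWR ≈ 8.24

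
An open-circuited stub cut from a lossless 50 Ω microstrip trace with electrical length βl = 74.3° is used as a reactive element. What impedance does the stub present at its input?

tan(βl) = 3.56
For an open-circuited stub, Z_in = −jZ_0·cot(βl) = −jZ_0/tan(βl)

Z_in ≈ −j14.1 Ω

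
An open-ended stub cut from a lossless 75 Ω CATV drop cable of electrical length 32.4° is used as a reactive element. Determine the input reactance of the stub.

X_in ≈ -118 Ω (capacitive)

tan(βl) = 0.635
For an open-ended stub, Z_in = −jZ_0·cot(βl) = −jZ_0/tan(βl)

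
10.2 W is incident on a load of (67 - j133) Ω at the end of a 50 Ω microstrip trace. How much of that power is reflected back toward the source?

P_reflected ≈ 5.84 W

|Γ| = |(17 − j133)/(117 − j133)| = 0.757
|Γ|² = 0.573
P_refl = |Γ|²·P_inc = 5.84 W, P_del = (1 − |Γ|²)·P_inc = 4.36 W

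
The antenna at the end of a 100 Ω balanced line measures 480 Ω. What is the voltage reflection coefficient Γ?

Γ = (Z_L − Z_0)/(Z_L + Z_0) = (480 − 100)/(480 + 100) = 380/580

Γ = 0.655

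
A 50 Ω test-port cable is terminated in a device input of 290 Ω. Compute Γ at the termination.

Γ = (Z_L − Z_0)/(Z_L + Z_0) = (290 − 50)/(290 + 50) = 240/340

Γ = 0.706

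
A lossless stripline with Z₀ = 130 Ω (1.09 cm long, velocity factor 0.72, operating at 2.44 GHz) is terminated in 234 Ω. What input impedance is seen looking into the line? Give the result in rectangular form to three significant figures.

Z_in ≈ 112 − j69.5 Ω

λ = v/f = 0.72·c / 2.44 GHz = 0.0885 m
βl = 2π·l/λ = 2π × 0.123 = 44.3°
tan(βl) = tan(44.3°) = 0.977
Z_in = Z_0·(Z_L + jZ_0·tanβl)/(Z_0 + jZ_L·tanβl)
     = 130·(234 + j127)/(130 + j229)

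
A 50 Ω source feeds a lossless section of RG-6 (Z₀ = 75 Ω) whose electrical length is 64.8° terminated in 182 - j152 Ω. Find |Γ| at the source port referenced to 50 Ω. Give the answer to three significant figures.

tan(βl) = 2.13
Z_in = Z_0·(Z_L + jZ_0·tanβl)/(Z_0 + jZ_L·tanβl) = 18.3 − j16.4 Ω
Γ_s = (Z_in − Z_s)/(Z_in + Z_s) = (-31.7 − j16.4)/(68.3 − j16.4), |Γ_s| = 0.508

|Γ| ≈ 0.508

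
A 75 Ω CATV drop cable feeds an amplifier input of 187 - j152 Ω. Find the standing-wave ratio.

VSWR ≈ 4.31

Γ = (Z_L − Z_0)/(Z_L + Z_0) = (112 − j152)/(262 − j152)
|Γ| = 189/303 = 0.623
VSWR = (1 + |Γ|)/(1 − |Γ|) = 1.62/0.377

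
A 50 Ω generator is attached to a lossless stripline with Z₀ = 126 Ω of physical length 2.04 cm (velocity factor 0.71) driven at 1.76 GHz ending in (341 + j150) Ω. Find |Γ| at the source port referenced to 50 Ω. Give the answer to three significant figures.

|Γ| ≈ 0.618

λ = v/f = 0.71·c / 1.76 GHz = 0.121 m
βl = 2π·l/λ = 2π × 0.169 = 60.7°
tan(βl) = 1.78
Z_in = Z_0·(Z_L + jZ_0·tanβl)/(Z_0 + jZ_L·tanβl) = 58.1 − j84.3 Ω
Γ_s = (Z_in − Z_s)/(Z_in + Z_s) = (8.1 − j84.3)/(108 − j84.3), |Γ_s| = 0.618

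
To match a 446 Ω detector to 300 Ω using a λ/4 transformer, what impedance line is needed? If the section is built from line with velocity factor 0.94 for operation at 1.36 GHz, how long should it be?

Z_qwt = √(Z_0·R_L) = √(300 × 446) = √133800
λ = 0.94·c/f = 0.207 m, so l = λ/4 = 0.0518 m

Z_qwt ≈ 366 Ω; length ≈ 5.18 cm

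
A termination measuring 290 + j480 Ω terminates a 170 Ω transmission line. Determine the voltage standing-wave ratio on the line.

VSWR ≈ 6.82

Γ = (Z_L − Z_0)/(Z_L + Z_0) = (120 + j480)/(460 + j480)
|Γ| = 495/665 = 0.744
VSWR = (1 + |Γ|)/(1 − |Γ|) = 1.74/0.256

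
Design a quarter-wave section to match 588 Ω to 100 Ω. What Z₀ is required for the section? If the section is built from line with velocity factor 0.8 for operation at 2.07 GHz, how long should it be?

Z_qwt = √(Z_0·R_L) = √(100 × 588) = √58800
λ = 0.8·c/f = 0.116 m, so l = λ/4 = 0.029 m

Z_qwt ≈ 242 Ω; length ≈ 2.9 cm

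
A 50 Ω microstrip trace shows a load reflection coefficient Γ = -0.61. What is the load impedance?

Z_L = Z_0·(1 + Γ)/(1 − Γ) = 50·(0.39)/(1.61)

Z_L ≈ 12.1 Ω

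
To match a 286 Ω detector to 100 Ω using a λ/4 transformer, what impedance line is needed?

Z_qwt ≈ 169 Ω

Z_qwt = √(Z_0·R_L) = √(100 × 286) = √28600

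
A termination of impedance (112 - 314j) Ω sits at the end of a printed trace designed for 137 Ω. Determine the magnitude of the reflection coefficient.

Γ = (Z_L − Z_0)/(Z_L + Z_0) = (-25 − j314)/(249 − j314)
|Γ| = 315/401

|Γ| ≈ 0.786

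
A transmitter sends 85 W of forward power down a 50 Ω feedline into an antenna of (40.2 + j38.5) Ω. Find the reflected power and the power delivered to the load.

P_reflected ≈ 13.9 W; P_delivered ≈ 71.1 W

|Γ| = |(-9.8 + j38.5)/(90.2 + j38.5)| = 0.405
|Γ|² = 0.164
P_refl = |Γ|²·P_inc = 13.9 W, P_del = (1 − |Γ|²)·P_inc = 71.1 W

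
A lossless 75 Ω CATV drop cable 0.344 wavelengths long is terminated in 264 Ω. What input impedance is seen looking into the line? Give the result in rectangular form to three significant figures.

βl = 2π × 0.344 = 124°
tan(βl) = tan(124°) = -1.49
Z_in = Z_0·(Z_L + jZ_0·tanβl)/(Z_0 + jZ_L·tanβl)
     = 75·(264 − j112)/(75 − j394)

Z_in ≈ 29.8 + j44.6 Ω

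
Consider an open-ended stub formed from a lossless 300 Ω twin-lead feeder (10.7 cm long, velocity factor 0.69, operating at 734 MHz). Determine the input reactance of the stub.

λ = v/f = 0.69·c / 734 MHz = 0.282 m
βl = 2π·l/λ = 2π × 0.379 = 137°
tan(βl) = -0.946
For an open-ended stub, Z_in = −jZ_0·cot(βl) = −jZ_0/tan(βl)

X_in ≈ 317 Ω (inductive)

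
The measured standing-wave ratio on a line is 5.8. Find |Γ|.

|Γ| ≈ 0.706

|Γ| = (S − 1)/(S + 1) = (5.8 − 1)/(5.8 + 1) = 4.8/6.8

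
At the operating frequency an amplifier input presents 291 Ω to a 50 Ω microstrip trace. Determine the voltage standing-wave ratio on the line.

Γ = (291 − 50)/(291 + 50) = 0.707
VSWR = (1 + 0.707)/(1 − 0.707)

VSWR ≈ 5.82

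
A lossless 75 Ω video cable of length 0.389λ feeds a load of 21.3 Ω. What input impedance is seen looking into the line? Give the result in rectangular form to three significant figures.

Z_in ≈ 34.3 − j54.7 Ω

βl = 2π × 0.389 = 140°
tan(βl) = tan(140°) = -0.838
Z_in = Z_0·(Z_L + jZ_0·tanβl)/(Z_0 + jZ_L·tanβl)
     = 75·(21.3 − j62.8)/(75 − j17.8)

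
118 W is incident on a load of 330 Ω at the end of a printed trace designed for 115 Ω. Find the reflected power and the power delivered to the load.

P_reflected ≈ 27.5 W; P_delivered ≈ 90.5 W

Γ = (330 − 115)/(330 + 115) = 0.483
|Γ|² = 0.233
P_refl = |Γ|²·P_inc = 27.5 W, P_del = (1 − |Γ|²)·P_inc = 90.5 W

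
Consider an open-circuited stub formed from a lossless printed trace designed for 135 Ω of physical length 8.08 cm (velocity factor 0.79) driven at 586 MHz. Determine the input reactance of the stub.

X_in ≈ -44.1 Ω (capacitive)

λ = v/f = 0.79·c / 586 MHz = 0.404 m
βl = 2π·l/λ = 2π × 0.2 = 71.9°
tan(βl) = 3.06
For an open-circuited stub, Z_in = −jZ_0·cot(βl) = −jZ_0/tan(βl)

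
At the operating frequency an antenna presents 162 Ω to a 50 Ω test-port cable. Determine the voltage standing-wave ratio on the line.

Γ = (162 − 50)/(162 + 50) = 0.528
VSWR = (1 + 0.528)/(1 − 0.528)

VSWR ≈ 3.24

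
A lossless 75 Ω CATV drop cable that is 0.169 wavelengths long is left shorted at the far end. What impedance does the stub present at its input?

Z_in ≈ +j134 Ω

βl = 2π × 0.169 = 60.8°
tan(βl) = 1.79
For a shorted stub, Z_in = jZ_0·tan(βl)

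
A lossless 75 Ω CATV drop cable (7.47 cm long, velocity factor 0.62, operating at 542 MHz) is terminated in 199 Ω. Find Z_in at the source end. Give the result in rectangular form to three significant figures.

λ = v/f = 0.62·c / 542 MHz = 0.343 m
βl = 2π·l/λ = 2π × 0.218 = 78.4°
tan(βl) = tan(78.4°) = 4.86
Z_in = Z_0·(Z_L + jZ_0·tanβl)/(Z_0 + jZ_L·tanβl)
     = 75·(199 + j364)/(75 + j966)

Z_in ≈ 29.3 − j13.2 Ω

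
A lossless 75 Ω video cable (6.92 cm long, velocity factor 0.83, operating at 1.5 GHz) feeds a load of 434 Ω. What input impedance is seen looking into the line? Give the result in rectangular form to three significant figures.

λ = v/f = 0.83·c / 1.5 GHz = 0.166 m
βl = 2π·l/λ = 2π × 0.417 = 150°
tan(βl) = tan(150°) = -0.576
Z_in = Z_0·(Z_L + jZ_0·tanβl)/(Z_0 + jZ_L·tanβl)
     = 75·(434 − j43.2)/(75 − j250)

Z_in ≈ 47.8 + j116 Ω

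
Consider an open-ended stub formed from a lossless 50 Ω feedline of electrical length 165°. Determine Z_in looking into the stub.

Z_in ≈ +j187 Ω

tan(βl) = -0.268
For an open-ended stub, Z_in = −jZ_0·cot(βl) = −jZ_0/tan(βl)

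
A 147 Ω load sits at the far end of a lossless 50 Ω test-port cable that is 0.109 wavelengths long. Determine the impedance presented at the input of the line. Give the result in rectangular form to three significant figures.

βl = 2π × 0.109 = 39.2°
tan(βl) = tan(39.2°) = 0.817
Z_in = Z_0·(Z_L + jZ_0·tanβl)/(Z_0 + jZ_L·tanβl)
     = 50·(147 + j40.8)/(50 + j120)

Z_in ≈ 36.2 − j46.1 Ω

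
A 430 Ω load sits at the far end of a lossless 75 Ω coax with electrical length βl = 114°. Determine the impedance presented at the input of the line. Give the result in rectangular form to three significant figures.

tan(βl) = tan(114°) = -2.25
Z_in = Z_0·(Z_L + jZ_0·tanβl)/(Z_0 + jZ_L·tanβl)
     = 75·(430 − j168)/(75 − j966)

Z_in ≈ 15.6 + j32.2 Ω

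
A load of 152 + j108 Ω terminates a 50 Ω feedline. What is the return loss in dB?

Γ = (102 + j108)/(202 + j108), |Γ| = 0.649
RL = −20·log₁₀|Γ| = −20·log₁₀(0.649)

RL ≈ 3.76 dB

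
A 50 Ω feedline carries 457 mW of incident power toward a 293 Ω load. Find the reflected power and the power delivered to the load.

Γ = (293 − 50)/(293 + 50) = 0.708
|Γ|² = 0.502
P_refl = |Γ|²·P_inc = 229 mW, P_del = (1 − |Γ|²)·P_inc = 228 mW

P_reflected ≈ 229 mW; P_delivered ≈ 228 mW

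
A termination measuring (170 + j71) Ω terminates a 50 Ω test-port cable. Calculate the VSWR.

Γ = (Z_L − Z_0)/(Z_L + Z_0) = (120 + j71)/(220 + j71)
|Γ| = 139/231 = 0.603
VSWR = (1 + |Γ|)/(1 − |Γ|) = 1.6/0.397

VSWR ≈ 4.04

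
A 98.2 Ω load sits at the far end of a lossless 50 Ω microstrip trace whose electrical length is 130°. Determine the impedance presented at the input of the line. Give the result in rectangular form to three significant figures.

tan(βl) = tan(130°) = -1.19
Z_in = Z_0·(Z_L + jZ_0·tanβl)/(Z_0 + jZ_L·tanβl)
     = 50·(98.2 − j59.6)/(50 − j117)

Z_in ≈ 36.7 + j26.3 Ω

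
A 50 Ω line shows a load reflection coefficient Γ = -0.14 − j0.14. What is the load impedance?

Z_L ≈ 36.4 − j10.6 Ω

Z_L = Z_0·(1 + Γ)/(1 − Γ) = 50·(0.86 − j0.14)/(1.14 + j0.14)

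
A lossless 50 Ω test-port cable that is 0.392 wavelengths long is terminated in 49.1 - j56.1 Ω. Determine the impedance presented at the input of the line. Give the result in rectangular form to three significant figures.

βl = 2π × 0.392 = 141°
tan(βl) = tan(141°) = -0.806
Z_in = Z_0·(Z_L + jZ_0·tanβl)/(Z_0 + jZ_L·tanβl)
     = 50·(49.1 − j96.4)/(4.77 − j39.6)

Z_in ≈ 127 + j46.7 Ω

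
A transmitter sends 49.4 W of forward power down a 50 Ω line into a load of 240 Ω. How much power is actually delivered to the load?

P_delivered ≈ 28.2 W

Γ = (240 − 50)/(240 + 50) = 0.655
|Γ|² = 0.429
P_refl = |Γ|²·P_inc = 21.2 W, P_del = (1 − |Γ|²)·P_inc = 28.2 W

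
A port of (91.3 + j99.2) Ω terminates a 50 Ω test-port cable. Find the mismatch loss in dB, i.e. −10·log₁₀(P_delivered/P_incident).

mismatch loss ≈ 2.13 dB

Γ = (41.3 + j99.2)/(141.3 + j99.2), |Γ| = 0.622
|Γ|² = 0.387, so P_del/P_inc = 1 − |Γ|² = 0.613
ML = −10·log₁₀(1 − |Γ|²)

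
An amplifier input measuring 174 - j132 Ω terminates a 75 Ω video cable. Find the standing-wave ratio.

Γ = (Z_L − Z_0)/(Z_L + Z_0) = (99 − j132)/(249 − j132)
|Γ| = 165/282 = 0.585
VSWR = (1 + |Γ|)/(1 − |Γ|) = 1.59/0.415

VSWR ≈ 3.82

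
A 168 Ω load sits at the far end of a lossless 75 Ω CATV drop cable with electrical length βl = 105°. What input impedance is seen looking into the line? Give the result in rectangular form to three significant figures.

tan(βl) = tan(105°) = -3.73
Z_in = Z_0·(Z_L + jZ_0·tanβl)/(Z_0 + jZ_L·tanβl)
     = 75·(168 − j280)/(75 − j627)

Z_in ≈ 35.4 + j15.9 Ω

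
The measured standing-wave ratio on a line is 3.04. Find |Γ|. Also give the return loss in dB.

|Γ| ≈ 0.505; return loss ≈ 5.94 dB

|Γ| = (S − 1)/(S + 1) = (3.04 − 1)/(3.04 + 1) = 2.04/4.04
RL = −20·log₁₀|Γ| = −20·log₁₀(0.505)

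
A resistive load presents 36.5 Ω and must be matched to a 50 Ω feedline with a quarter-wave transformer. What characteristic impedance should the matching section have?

Z_qwt = √(Z_0·R_L) = √(50 × 36.5) = √1825

Z_qwt ≈ 42.7 Ω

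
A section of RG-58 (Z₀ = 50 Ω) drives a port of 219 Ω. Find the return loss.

Γ = (219 − 50)/(219 + 50) = 0.628
RL = −20·log₁₀|Γ| = −20·log₁₀(0.628)

RL ≈ 4.04 dB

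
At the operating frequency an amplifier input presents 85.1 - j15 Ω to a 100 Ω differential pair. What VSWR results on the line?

VSWR ≈ 1.26

Γ = (Z_L − Z_0)/(Z_L + Z_0) = (-14.9 − j15)/(185.1 − j15)
|Γ| = 21.1/186 = 0.114
VSWR = (1 + |Γ|)/(1 − |Γ|) = 1.11/0.886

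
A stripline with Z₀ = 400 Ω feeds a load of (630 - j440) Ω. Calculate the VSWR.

VSWR ≈ 2.59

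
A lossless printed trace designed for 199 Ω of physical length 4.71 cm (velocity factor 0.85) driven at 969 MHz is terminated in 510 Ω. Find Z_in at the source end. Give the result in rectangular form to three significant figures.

λ = v/f = 0.85·c / 969 MHz = 0.263 m
βl = 2π·l/λ = 2π × 0.179 = 64.4°
tan(βl) = tan(64.4°) = 2.09
Z_in = Z_0·(Z_L + jZ_0·tanβl)/(Z_0 + jZ_L·tanβl)
     = 199·(510 + j416)/(199 + j1070)

Z_in ≈ 92.2 − j78 Ω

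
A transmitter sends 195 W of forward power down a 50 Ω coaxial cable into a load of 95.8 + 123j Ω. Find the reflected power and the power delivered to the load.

|Γ| = |(45.8 + j123)/(145.8 + j123)| = 0.688
|Γ|² = 0.473
P_refl = |Γ|²·P_inc = 92.3 W, P_del = (1 − |Γ|²)·P_inc = 103 W

P_reflected ≈ 92.3 W; P_delivered ≈ 103 W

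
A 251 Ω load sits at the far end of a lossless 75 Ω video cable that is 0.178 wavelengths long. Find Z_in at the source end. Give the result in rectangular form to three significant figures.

Z_in ≈ 27.1 − j32.5 Ω

βl = 2π × 0.178 = 64.1°
tan(βl) = tan(64.1°) = 2.06
Z_in = Z_0·(Z_L + jZ_0·tanβl)/(Z_0 + jZ_L·tanβl)
     = 75·(251 + j154)/(75 + j516)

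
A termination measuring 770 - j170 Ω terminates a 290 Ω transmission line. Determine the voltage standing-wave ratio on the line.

VSWR ≈ 2.8

Γ = (Z_L − Z_0)/(Z_L + Z_0) = (480 − j170)/(1060 − j170)
|Γ| = 509/1070 = 0.474
VSWR = (1 + |Γ|)/(1 − |Γ|) = 1.47/0.526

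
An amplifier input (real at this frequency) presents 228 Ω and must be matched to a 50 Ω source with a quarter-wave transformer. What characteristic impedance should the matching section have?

Z_qwt ≈ 107 Ω

Z_qwt = √(Z_0·R_L) = √(50 × 228) = √11400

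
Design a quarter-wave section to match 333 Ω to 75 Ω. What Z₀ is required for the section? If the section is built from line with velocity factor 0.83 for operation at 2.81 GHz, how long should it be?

Z_qwt = √(Z_0·R_L) = √(75 × 333) = √24980
λ = 0.83·c/f = 0.0886 m, so l = λ/4 = 0.0222 m

Z_qwt ≈ 158 Ω; length ≈ 2.22 cm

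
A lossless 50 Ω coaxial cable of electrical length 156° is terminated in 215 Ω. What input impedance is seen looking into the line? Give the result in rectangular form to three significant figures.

tan(βl) = tan(156°) = -0.445
Z_in = Z_0·(Z_L + jZ_0·tanβl)/(Z_0 + jZ_L·tanβl)
     = 50·(215 − j22.3)/(50 − j95.7)

Z_in ≈ 55.2 + j83.5 Ω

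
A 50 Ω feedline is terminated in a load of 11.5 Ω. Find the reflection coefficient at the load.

Γ = -0.626

Γ = (Z_L − Z_0)/(Z_L + Z_0) = (11.5 − 50)/(11.5 + 50) = -38.5/61.5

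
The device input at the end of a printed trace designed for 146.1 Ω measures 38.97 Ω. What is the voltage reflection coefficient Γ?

Γ = (Z_L − Z_0)/(Z_L + Z_0) = (38.97 − 146.1)/(38.97 + 146.1) = -107.1/185.1

Γ = -0.579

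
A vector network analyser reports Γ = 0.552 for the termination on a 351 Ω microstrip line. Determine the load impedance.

Z_L ≈ 1220 Ω

Z_L = Z_0·(1 + Γ)/(1 − Γ) = 351·(1.55)/(0.448)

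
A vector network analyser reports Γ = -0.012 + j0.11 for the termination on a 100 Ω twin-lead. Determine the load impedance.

Z_L = Z_0·(1 + Γ)/(1 − Γ) = 100·(0.988 + j0.11)/(1.01 − j0.11)

Z_L ≈ 95.3 + j21.2 Ω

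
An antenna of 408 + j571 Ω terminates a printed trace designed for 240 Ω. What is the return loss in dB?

Γ = (168 + j571)/(648 + j571), |Γ| = 0.689
RL = −20·log₁₀|Γ| = −20·log₁₀(0.689)

RL ≈ 3.23 dB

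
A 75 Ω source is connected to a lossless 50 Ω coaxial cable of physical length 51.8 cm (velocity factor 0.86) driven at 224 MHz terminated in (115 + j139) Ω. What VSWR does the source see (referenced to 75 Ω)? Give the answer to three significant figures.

λ = v/f = 0.86·c / 224 MHz = 1.15 m
βl = 2π·l/λ = 2π × 0.45 = 162°
tan(βl) = -0.327
Z_in = Z_0·(Z_L + jZ_0·tanβl)/(Z_0 + jZ_L·tanβl) = 30.3 + j76.2 Ω
Γ_s = (Z_in − Z_s)/(Z_in + Z_s) = (-44.7 + j76.2)/(105 + j76.2), |Γ_s| = 0.68
VSWR = (1 + |Γ_s|)/(1 − |Γ_s|)

VSWR ≈ 5.25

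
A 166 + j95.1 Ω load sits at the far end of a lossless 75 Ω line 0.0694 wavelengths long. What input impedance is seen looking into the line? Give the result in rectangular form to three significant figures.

Z_in ≈ 164 − j95.8 Ω

βl = 2π × 0.0694 = 25°
tan(βl) = tan(25°) = 0.466
Z_in = Z_0·(Z_L + jZ_0·tanβl)/(Z_0 + jZ_L·tanβl)
     = 75·(166 + j130)/(30.7 + j77.4)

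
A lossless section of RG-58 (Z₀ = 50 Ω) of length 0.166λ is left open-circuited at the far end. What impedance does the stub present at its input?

βl = 2π × 0.166 = 59.8°
tan(βl) = 1.72
For an open-circuited stub, Z_in = −jZ_0·cot(βl) = −jZ_0/tan(βl)

Z_in ≈ −j29.1 Ω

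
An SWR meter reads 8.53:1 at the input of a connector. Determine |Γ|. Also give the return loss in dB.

|Γ| = (S − 1)/(S + 1) = (8.53 − 1)/(8.53 + 1) = 7.53/9.53
RL = −20·log₁₀|Γ| = −20·log₁₀(0.79)

|Γ| ≈ 0.79; return loss ≈ 2.05 dB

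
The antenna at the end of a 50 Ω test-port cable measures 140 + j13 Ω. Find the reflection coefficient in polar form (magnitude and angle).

Γ = (Z_L − Z_0)/(Z_L + Z_0) = (90 + j13)/(190 + j13)
|Γ| = 90.9/190 = 0.477

Γ ≈ 0.477 ∠ 4.31°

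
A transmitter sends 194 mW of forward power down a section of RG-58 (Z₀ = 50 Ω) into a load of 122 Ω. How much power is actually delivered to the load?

P_delivered ≈ 160 mW

Γ = (122 − 50)/(122 + 50) = 0.419
|Γ|² = 0.175
P_refl = |Γ|²·P_inc = 34 mW, P_del = (1 − |Γ|²)·P_inc = 160 mW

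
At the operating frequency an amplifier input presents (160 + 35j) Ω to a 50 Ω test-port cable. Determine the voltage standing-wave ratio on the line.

VSWR ≈ 3.37

Γ = (Z_L − Z_0)/(Z_L + Z_0) = (110 + j35)/(210 + j35)
|Γ| = 115/213 = 0.542
VSWR = (1 + |Γ|)/(1 − |Γ|) = 1.54/0.458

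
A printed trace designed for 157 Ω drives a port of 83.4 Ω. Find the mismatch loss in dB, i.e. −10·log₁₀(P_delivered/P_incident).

Γ = (83.4 − 157)/(83.4 + 157) = -0.306
|Γ|² = 0.0937, so P_del/P_inc = 1 − |Γ|² = 0.906
ML = −10·log₁₀(1 − |Γ|²)

mismatch loss ≈ 0.427 dB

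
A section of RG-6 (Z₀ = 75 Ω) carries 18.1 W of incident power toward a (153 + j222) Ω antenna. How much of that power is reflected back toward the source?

|Γ| = |(78 + j222)/(228 + j222)| = 0.739
|Γ|² = 0.547
P_refl = |Γ|²·P_inc = 9.9 W, P_del = (1 − |Γ|²)·P_inc = 8.2 W

P_reflected ≈ 9.9 W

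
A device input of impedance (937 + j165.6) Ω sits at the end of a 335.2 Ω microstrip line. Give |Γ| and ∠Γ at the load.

Γ ≈ 0.487 ∠ 7.97°

Γ = (Z_L − Z_0)/(Z_L + Z_0) = (601.8 + j165.6)/(1272 + j165.6)
|Γ| = 624/1280 = 0.487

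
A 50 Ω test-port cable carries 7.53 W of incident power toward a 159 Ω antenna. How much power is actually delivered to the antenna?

Γ = (159 − 50)/(159 + 50) = 0.522
|Γ|² = 0.272
P_refl = |Γ|²·P_inc = 2.05 W, P_del = (1 − |Γ|²)·P_inc = 5.48 W

P_delivered ≈ 5.48 W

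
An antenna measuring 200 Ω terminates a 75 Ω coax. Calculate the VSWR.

For a purely resistive load, VSWR = R_L/Z_0 or Z_0/R_L (whichever > 1) = 200/75

VSWR ≈ 2.67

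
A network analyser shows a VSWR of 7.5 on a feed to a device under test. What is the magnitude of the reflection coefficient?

|Γ| ≈ 0.765

|Γ| = (S − 1)/(S + 1) = (7.5 − 1)/(7.5 + 1) = 6.5/8.5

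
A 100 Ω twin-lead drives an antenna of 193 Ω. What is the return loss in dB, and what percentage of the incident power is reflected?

Γ = (193 − 100)/(193 + 100) = 0.317
RL = −20·log₁₀(0.317) = 9.97 dB
P_refl/P_inc = |Γ|² = 0.101

RL ≈ 9.97 dB; 10.1% of incident power reflected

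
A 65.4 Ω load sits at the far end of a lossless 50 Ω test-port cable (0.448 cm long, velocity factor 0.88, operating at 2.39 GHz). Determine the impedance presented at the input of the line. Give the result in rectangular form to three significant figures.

λ = v/f = 0.88·c / 2.39 GHz = 0.11 m
βl = 2π·l/λ = 2π × 0.0406 = 14.6°
tan(βl) = tan(14.6°) = 0.26
Z_in = Z_0·(Z_L + jZ_0·tanβl)/(Z_0 + jZ_L·tanβl)
     = 50·(65.4 + j13)/(50 + j17)

Z_in ≈ 62.6 − j8.3 Ω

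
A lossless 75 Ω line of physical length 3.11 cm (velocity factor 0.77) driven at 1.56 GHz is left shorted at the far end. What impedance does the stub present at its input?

Z_in ≈ +j292 Ω

λ = v/f = 0.77·c / 1.56 GHz = 0.148 m
βl = 2π·l/λ = 2π × 0.21 = 75.6°
tan(βl) = 3.9
For a shorted stub, Z_in = jZ_0·tan(βl)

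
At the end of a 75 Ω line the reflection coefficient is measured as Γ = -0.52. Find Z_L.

Z_L = Z_0·(1 + Γ)/(1 − Γ) = 75·(0.48)/(1.52)

Z_L ≈ 23.7 Ω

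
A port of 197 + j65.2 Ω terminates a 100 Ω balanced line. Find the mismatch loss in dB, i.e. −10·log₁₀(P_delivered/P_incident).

Γ = (97 + j65.2)/(297 + j65.2), |Γ| = 0.384
|Γ|² = 0.148, so P_del/P_inc = 1 − |Γ|² = 0.852
ML = −10·log₁₀(1 − |Γ|²)

mismatch loss ≈ 0.694 dB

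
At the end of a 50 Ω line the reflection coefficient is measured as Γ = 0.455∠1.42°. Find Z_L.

Z_L ≈ 133 + j3.79 Ω

Z_L = Z_0·(1 + Γ)/(1 − Γ) = 50·(1.45 + j0.0113)/(0.545 − j0.0113)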